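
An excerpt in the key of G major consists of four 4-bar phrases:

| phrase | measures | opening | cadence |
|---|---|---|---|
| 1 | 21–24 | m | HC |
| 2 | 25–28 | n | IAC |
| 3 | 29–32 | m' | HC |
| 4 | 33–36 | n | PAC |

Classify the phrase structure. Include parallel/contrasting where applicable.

Four phrases in two halves: the first half (mm. 21–28) ends with an imperfect authentic cadence, the second (mm. 29–36) with a perfect authentic cadence — a large antecedent–consequent pair, i.e. a double period.
Phrase 3 begins with the same material as phrase 1, making it parallel.

parallel double period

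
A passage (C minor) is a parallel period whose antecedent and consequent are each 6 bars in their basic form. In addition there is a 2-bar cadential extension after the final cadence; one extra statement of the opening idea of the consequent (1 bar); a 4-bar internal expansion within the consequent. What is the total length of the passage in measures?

19 measures

Basic parallel period: 6 + 6 = 12 bars.
12 (basic form) + 2 (cadential extension) + 1 (extra statement) + 4 (internal expansion) = 19.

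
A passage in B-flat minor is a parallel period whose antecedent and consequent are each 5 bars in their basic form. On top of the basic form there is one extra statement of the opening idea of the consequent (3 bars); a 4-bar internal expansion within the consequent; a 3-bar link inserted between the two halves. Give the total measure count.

20 measures

Basic parallel period: 5 + 5 = 10 bars.
10 (basic form) + 3 (extra statement) + 4 (internal expansion) + 3 (link) = 20.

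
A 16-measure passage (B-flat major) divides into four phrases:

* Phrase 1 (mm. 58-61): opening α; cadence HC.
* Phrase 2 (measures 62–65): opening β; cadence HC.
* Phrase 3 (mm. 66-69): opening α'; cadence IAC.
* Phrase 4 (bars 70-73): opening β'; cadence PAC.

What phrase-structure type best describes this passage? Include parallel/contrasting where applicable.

parallel double period

Four phrases in two halves: the first half (bars 58-65) ends with a half cadence, the second (measures 66–73) with a perfect authentic cadence — a large antecedent–consequent pair, i.e. a double period.
Phrase 3 begins with the same material as phrase 1, making it parallel.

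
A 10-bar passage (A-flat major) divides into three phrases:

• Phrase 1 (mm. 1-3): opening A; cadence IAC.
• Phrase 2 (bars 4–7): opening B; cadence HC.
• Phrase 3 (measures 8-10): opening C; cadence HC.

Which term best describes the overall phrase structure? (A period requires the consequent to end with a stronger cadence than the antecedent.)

The final phrase closes with a half cadence, which is not stronger than the preceding half cadence; the 3 phrases lack an overall antecedent–consequent design and so form a phrase group.

phrase group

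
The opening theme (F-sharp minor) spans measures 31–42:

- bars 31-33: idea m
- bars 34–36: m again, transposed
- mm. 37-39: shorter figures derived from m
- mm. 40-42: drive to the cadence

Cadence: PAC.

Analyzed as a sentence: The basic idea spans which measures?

measures 31–33

The presentation of a sentence is the basic idea (mm. 31–33) plus its repetition (bars 34–36); the basic idea is therefore mm. 31–33.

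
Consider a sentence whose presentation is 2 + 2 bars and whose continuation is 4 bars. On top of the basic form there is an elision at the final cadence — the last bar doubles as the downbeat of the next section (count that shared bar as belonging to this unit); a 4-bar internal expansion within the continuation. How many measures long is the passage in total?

12 measures

Basic sentence: 2 + 2 + 4 = 8 bars.
8 (basic form) + 4 (internal expansion) = 12.
The elision shares a bar with the next section but does not change this unit's count.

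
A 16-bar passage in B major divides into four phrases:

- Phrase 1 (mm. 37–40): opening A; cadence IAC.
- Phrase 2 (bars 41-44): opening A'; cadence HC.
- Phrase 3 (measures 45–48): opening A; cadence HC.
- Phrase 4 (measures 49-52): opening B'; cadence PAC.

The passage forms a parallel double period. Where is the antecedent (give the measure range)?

measures 37–44

In a double period the four phrases pair into a large antecedent (phrases 1–2, ending half cadence) and a large consequent (phrases 3–4, ending perfect authentic cadence). The antecedent spans mm. 37-44.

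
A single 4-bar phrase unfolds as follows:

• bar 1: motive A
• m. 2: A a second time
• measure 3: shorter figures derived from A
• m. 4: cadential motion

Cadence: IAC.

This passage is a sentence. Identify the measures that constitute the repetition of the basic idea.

measures 2–2

The presentation of a sentence is the basic idea (measure 1) plus its repetition (bar 2); the repetition of the basic idea is therefore bar 2.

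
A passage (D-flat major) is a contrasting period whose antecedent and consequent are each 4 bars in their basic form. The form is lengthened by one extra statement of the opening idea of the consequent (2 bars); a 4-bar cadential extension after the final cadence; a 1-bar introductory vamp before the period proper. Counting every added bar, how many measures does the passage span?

15 measures

Basic contrasting period: 4 + 4 = 8 bars.
8 (basic form) + 2 (extra statement) + 4 (cadential extension) + 1 (introduction) = 15.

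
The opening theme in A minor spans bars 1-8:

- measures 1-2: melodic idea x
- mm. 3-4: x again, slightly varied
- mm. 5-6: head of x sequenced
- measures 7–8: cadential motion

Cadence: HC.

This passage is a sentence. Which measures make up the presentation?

measures 1–4

The presentation of a sentence is the basic idea (measures 1-2) plus its repetition (mm. 3-4); the presentation is therefore bars 1-4.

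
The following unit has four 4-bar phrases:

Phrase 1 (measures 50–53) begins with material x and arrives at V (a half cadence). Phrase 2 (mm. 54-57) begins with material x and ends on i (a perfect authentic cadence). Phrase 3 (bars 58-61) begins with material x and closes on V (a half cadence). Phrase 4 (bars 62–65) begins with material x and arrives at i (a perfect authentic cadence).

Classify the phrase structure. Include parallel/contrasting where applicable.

repeated period

The cadence pattern HC–PAC–HC–PAC is weak–strong twice, and phrases 3–4 restate phrases 1–2: a period heard twice, not a double period (which would end weakly at phrase 2).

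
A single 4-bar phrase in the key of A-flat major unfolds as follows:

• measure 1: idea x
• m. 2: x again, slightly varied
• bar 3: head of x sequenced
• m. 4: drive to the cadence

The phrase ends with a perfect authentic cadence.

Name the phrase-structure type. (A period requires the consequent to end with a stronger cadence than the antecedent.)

Basic idea (m. 1) + its repetition (measure 2) form the presentation; fragmentation and cadence (bars 3–4) form the continuation — the 4-bar whole is a sentence.

sentence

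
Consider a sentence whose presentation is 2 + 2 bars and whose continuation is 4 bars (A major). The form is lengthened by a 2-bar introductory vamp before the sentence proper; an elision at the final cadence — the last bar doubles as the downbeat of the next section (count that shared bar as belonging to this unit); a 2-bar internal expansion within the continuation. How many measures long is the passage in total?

12 measures

Basic sentence: 2 + 2 + 4 = 8 bars.
8 (basic form) + 2 (introduction) + 2 (internal expansion) = 12.
The elision shares a bar with the next section but does not change this unit's count.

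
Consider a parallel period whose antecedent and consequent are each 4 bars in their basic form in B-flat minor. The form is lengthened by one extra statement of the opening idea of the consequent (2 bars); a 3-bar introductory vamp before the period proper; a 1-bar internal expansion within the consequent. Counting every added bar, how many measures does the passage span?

Basic parallel period: 4 + 4 = 8 bars.
8 (basic form) + 2 (extra statement) + 3 (introduction) + 1 (internal expansion) = 14.

14 measures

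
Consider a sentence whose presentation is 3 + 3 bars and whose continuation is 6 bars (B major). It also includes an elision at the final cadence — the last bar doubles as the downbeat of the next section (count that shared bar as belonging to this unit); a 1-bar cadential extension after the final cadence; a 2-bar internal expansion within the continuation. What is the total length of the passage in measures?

Basic sentence: 3 + 3 + 6 = 12 bars.
12 (basic form) + 1 (cadential extension) + 2 (internal expansion) = 15.
The elision shares a bar with the next section but does not change this unit's count.

15 measures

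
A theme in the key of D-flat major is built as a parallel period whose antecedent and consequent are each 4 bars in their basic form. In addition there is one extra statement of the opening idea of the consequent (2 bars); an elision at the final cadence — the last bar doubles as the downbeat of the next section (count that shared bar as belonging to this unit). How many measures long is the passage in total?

Basic parallel period: 4 + 4 = 8 bars.
8 (basic form) + 2 (extra statement) = 10.
The elision shares a bar with the next section but does not change this unit's count.

10 measures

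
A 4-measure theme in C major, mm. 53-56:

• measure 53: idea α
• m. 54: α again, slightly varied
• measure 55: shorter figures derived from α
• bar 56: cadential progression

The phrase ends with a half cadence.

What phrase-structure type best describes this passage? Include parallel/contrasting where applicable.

Basic idea (m. 53) + its repetition (bar 54) form the presentation; fragmentation and cadence (mm. 55–56) form the continuation — the 4-bar whole is a sentence.

sentence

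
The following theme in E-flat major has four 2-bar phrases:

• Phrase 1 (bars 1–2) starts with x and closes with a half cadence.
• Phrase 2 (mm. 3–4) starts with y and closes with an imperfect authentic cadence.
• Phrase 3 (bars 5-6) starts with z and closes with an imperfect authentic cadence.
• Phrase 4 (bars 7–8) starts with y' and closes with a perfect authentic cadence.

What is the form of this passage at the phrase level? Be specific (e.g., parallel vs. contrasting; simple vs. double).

Four phrases in two halves: the first half (mm. 1–4) ends with an imperfect authentic cadence, the second (bars 5–8) with a perfect authentic cadence — a large antecedent–consequent pair, i.e. a double period.
Phrase 3 begins with different material from phrase 1, making it contrasting.

contrasting double period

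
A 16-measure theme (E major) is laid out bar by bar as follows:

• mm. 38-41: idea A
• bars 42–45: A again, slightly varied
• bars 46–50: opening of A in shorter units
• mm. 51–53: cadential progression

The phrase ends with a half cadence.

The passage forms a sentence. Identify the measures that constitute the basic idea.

The presentation of a sentence is the basic idea (mm. 38–41) plus its repetition (bars 42–45); the basic idea is therefore bars 38–41.

measures 38–41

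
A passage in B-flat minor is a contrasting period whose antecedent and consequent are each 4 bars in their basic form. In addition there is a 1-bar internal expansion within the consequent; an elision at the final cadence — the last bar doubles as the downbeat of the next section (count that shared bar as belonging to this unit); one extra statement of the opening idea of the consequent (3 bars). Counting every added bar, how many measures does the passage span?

Basic contrasting period: 4 + 4 = 8 bars.
8 (basic form) + 1 (internal expansion) + 3 (extra statement) = 12.
The elision shares a bar with the next section but does not change this unit's count.

12 measures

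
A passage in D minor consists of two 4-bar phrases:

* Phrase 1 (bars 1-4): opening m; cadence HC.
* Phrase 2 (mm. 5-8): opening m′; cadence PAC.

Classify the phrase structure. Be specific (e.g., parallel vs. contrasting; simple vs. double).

parallel period

Phrase 1 ends with a half cadence (weaker) and phrase 2 with a perfect authentic cadence (stronger): antecedent + consequent = a period.
The two phrases open with the same material (m / m′), so the period is parallel.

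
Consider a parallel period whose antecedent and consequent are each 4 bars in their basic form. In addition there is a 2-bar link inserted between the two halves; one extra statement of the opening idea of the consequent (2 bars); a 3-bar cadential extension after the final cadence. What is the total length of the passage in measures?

15 measures

Basic parallel period: 4 + 4 = 8 bars.
8 (basic form) + 2 (link) + 2 (extra statement) + 3 (cadential extension) = 15.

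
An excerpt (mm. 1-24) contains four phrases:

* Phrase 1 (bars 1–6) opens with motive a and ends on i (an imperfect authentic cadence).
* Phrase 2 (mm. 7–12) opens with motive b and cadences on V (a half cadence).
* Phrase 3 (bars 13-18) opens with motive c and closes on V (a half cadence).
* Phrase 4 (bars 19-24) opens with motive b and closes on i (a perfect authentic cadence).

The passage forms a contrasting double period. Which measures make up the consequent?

measures 13–24

In a double period the four phrases pair into a large antecedent (phrases 1–2, ending half cadence) and a large consequent (phrases 3–4, ending perfect authentic cadence). The consequent spans measures 13–24.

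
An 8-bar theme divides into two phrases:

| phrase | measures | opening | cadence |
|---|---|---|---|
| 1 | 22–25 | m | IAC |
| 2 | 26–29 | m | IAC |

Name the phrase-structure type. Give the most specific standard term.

Both phrases have the same opening (m) and the same cadence (imperfect authentic cadence): the second is a restatement, not a consequent, so this is a repeated phrase rather than a period.

repeated phrase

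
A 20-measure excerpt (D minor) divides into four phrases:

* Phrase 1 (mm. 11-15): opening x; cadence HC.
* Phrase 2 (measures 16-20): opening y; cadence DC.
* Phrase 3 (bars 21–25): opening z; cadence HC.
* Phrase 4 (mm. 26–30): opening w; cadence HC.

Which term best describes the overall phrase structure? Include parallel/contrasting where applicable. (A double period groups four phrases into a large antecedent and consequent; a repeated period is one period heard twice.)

phrase group

Phrase 4 ends with a half cadence, no stronger than phrase 2's deceptive cadence, so the four phrases do not form a double period; nor do phrases 3–4 duplicate 1–2, so it is not a repeated period. With no phrase reaching a conclusive cadence, the passage is a phrase group.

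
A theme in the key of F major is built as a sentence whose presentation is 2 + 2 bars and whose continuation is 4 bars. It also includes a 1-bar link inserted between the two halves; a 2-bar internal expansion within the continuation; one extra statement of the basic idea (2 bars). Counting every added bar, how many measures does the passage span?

Basic sentence: 2 + 2 + 4 = 8 bars.
8 (basic form) + 1 (link) + 2 (internal expansion) + 2 (extra statement) = 13.

13 measures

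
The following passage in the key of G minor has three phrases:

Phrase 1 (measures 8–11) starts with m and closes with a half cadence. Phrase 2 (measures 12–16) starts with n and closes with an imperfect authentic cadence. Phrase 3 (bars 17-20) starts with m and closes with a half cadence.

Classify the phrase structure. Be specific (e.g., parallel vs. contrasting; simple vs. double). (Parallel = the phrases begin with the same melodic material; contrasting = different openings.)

The final phrase closes with a half cadence, which is not stronger than the preceding imperfect authentic cadence; the 3 phrases lack an overall antecedent–consequent design and so form a phrase group.

phrase group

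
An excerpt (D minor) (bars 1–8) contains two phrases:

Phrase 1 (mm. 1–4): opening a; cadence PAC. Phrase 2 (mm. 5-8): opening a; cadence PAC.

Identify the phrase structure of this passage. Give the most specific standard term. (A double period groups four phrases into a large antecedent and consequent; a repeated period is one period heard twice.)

Both phrases have the same opening (a) and the same cadence (perfect authentic cadence): the second is a restatement, not a consequent, so this is a repeated phrase rather than a period.

repeated phrase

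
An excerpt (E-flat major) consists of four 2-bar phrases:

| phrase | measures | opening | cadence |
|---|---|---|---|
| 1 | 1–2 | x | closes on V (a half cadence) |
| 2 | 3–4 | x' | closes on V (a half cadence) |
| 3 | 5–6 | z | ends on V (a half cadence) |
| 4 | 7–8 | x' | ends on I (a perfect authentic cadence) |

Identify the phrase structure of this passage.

Four phrases in two halves: the first half (mm. 1-4) ends with a half cadence, the second (mm. 5–8) with a perfect authentic cadence — a large antecedent–consequent pair, i.e. a double period.
Phrase 3 begins with different material from phrase 1, making it contrasting.

contrasting double period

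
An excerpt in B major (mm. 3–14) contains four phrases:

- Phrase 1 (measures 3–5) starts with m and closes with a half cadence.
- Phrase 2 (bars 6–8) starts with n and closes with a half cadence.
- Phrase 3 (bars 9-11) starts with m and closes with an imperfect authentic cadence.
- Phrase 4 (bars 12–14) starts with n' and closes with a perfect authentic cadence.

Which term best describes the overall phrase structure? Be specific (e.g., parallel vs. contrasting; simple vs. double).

parallel double period

Four phrases in two halves: the first half (mm. 3-8) ends with a half cadence, the second (bars 9–14) with a perfect authentic cadence — a large antecedent–consequent pair, i.e. a double period.
Phrase 3 begins with the same material as phrase 1, making it parallel.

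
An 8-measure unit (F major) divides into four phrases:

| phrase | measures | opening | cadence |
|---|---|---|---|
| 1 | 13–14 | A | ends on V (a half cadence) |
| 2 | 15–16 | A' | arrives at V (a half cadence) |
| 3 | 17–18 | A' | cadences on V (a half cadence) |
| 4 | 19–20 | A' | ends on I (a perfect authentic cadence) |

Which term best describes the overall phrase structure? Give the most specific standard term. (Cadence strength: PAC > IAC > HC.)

parallel double period

Four phrases in two halves: the first half (mm. 13–16) ends with a half cadence, the second (bars 17–20) with a perfect authentic cadence — a large antecedent–consequent pair, i.e. a double period.
Phrase 3 begins with the same material as phrase 1, making it parallel.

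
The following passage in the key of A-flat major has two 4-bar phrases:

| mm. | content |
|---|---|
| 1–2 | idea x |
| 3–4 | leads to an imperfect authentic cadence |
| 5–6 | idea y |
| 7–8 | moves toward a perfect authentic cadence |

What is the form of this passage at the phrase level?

contrasting period

Phrase 1 ends with an imperfect authentic cadence (weaker) and phrase 2 with a perfect authentic cadence (stronger): antecedent + consequent = a period.
The two phrases open with different material (x / y), so the period is contrasting.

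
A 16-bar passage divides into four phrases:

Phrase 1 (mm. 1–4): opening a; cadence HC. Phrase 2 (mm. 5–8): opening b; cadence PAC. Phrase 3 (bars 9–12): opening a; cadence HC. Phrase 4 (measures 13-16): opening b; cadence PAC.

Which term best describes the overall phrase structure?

The cadence pattern HC–PAC–HC–PAC is weak–strong twice, and phrases 3–4 restate phrases 1–2: a period heard twice, not a double period (which would end weakly at phrase 2).

repeated period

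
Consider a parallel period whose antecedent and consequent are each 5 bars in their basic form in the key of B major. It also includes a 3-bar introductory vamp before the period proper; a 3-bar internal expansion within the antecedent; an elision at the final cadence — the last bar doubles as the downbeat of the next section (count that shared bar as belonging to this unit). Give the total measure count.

Basic parallel period: 5 + 5 = 10 bars.
10 (basic form) + 3 (introduction) + 3 (internal expansion) = 16.
The elision shares a bar with the next section but does not change this unit's count.

16 measures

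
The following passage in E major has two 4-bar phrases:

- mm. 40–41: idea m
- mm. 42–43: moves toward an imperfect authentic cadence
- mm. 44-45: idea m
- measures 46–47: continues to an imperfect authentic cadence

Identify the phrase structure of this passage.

repeated phrase

Both phrases have the same opening (m) and the same cadence (imperfect authentic cadence): the second is a restatement, not a consequent, so this is a repeated phrase rather than a period.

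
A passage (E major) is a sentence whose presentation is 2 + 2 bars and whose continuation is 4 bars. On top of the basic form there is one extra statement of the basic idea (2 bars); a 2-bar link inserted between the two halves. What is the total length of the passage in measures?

12 measures

Basic sentence: 2 + 2 + 4 = 8 bars.
8 (basic form) + 2 (extra statement) + 2 (link) = 12.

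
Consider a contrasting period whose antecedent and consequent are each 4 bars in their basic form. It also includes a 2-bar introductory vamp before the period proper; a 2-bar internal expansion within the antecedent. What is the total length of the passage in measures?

12 measures

Basic contrasting period: 4 + 4 = 8 bars.
8 (basic form) + 2 (introduction) + 2 (internal expansion) = 12.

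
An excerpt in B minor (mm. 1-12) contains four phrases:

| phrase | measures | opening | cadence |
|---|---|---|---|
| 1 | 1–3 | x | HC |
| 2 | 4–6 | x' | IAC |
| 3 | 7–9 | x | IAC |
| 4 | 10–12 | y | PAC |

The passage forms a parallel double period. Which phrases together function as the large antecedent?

phrases 1 and 2

In a double period the first pair of phrases (ending imperfect authentic cadence) is the large antecedent and the second pair (ending perfect authentic cadence) is the large consequent; the antecedent is phrases 1 and 2.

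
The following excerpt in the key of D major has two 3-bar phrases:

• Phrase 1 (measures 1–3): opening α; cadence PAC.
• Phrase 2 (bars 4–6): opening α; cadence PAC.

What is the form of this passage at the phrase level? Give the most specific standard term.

Both phrases have the same opening (α) and the same cadence (perfect authentic cadence): the second is a restatement, not a consequent, so this is a repeated phrase rather than a period.

repeated phrase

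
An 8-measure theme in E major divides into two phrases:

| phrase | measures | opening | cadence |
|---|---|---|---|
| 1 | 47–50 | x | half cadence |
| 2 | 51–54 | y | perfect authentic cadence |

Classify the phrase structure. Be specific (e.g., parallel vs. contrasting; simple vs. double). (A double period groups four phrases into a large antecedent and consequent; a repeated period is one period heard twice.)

contrasting period

Phrase 1 ends with a half cadence (weaker) and phrase 2 with a perfect authentic cadence (stronger): antecedent + consequent = a period.
The two phrases open with different material (x / y), so the period is contrasting.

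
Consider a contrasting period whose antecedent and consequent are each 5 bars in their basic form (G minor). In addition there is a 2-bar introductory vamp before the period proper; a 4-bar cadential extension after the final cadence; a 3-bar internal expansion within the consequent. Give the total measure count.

19 measures

Basic contrasting period: 5 + 5 = 10 bars.
10 (basic form) + 2 (introduction) + 4 (cadential extension) + 3 (internal expansion) = 19.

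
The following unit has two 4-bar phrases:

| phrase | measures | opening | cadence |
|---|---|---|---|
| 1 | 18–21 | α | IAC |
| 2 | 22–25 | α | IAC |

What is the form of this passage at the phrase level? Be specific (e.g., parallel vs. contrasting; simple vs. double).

repeated phrase

Both phrases have the same opening (α) and the same cadence (imperfect authentic cadence): the second is a restatement, not a consequent, so this is a repeated phrase rather than a period.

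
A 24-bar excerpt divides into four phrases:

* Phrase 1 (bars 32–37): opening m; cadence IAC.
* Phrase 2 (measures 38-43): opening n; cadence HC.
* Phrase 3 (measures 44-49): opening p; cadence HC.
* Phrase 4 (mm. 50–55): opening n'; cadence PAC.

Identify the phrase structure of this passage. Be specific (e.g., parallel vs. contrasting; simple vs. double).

Four phrases in two halves: the first half (mm. 32–43) ends with a half cadence, the second (bars 44–55) with a perfect authentic cadence — a large antecedent–consequent pair, i.e. a double period.
Phrase 3 begins with different material from phrase 1, making it contrasting.

contrasting double period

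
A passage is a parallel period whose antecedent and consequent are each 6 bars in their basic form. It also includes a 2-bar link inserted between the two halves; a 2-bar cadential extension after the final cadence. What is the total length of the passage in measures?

Basic parallel period: 6 + 6 = 12 bars.
12 (basic form) + 2 (link) + 2 (cadential extension) = 16.

16 measures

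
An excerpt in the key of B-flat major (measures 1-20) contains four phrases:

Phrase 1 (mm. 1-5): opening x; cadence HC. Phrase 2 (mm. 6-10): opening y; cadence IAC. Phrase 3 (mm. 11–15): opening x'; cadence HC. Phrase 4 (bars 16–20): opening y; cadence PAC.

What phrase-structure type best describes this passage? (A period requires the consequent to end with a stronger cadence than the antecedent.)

parallel double period

Four phrases in two halves: the first half (mm. 1-10) ends with an imperfect authentic cadence, the second (mm. 11–20) with a perfect authentic cadence — a large antecedent–consequent pair, i.e. a double period.
Phrase 3 begins with the same material as phrase 1, making it parallel.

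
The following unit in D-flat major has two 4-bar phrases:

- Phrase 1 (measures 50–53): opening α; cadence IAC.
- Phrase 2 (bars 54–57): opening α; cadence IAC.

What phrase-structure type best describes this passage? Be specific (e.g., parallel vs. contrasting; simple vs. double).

Both phrases have the same opening (α) and the same cadence (imperfect authentic cadence): the second is a restatement, not a consequent, so this is a repeated phrase rather than a period.

repeated phrase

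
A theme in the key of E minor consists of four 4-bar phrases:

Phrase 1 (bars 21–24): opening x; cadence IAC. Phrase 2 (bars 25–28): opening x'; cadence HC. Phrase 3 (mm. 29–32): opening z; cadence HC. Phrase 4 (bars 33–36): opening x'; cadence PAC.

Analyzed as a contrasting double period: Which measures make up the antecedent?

In a double period the four phrases pair into a large antecedent (phrases 1–2, ending half cadence) and a large consequent (phrases 3–4, ending perfect authentic cadence). The antecedent spans bars 21-28.

measures 21–28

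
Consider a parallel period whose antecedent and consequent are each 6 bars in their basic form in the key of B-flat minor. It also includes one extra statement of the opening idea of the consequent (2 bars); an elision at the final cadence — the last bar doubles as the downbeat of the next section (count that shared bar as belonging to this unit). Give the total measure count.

Basic parallel period: 6 + 6 = 12 bars.
12 (basic form) + 2 (extra statement) = 14.
The elision shares a bar with the next section but does not change this unit's count.

14 measures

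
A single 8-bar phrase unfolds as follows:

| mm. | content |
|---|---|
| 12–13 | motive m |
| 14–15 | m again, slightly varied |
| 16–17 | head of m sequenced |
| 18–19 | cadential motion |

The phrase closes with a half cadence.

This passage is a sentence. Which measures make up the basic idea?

measures 12–13

The presentation of a sentence is the basic idea (mm. 12-13) plus its repetition (bars 14-15); the basic idea is therefore bars 12–13.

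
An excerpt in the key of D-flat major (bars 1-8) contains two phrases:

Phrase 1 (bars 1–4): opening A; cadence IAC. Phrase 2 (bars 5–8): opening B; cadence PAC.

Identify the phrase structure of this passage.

Phrase 1 ends with an imperfect authentic cadence (weaker) and phrase 2 with a perfect authentic cadence (stronger): antecedent + consequent = a period.
The two phrases open with different material (A / B), so the period is contrasting.

contrasting period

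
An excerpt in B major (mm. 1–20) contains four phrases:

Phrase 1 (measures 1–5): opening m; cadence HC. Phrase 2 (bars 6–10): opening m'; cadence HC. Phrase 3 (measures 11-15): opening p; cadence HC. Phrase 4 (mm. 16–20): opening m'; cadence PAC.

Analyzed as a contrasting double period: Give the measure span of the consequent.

In a double period the four phrases pair into a large antecedent (phrases 1–2, ending half cadence) and a large consequent (phrases 3–4, ending perfect authentic cadence). The consequent spans bars 11–20.

measures 11–20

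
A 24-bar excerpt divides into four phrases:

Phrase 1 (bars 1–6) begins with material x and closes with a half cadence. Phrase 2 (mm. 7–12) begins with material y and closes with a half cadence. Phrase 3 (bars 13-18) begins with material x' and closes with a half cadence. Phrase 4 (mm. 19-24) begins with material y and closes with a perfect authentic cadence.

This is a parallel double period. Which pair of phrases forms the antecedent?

phrases 1 and 2

In a double period the first pair of phrases (ending half cadence) is the large antecedent and the second pair (ending perfect authentic cadence) is the large consequent; the antecedent is phrases 1 and 2.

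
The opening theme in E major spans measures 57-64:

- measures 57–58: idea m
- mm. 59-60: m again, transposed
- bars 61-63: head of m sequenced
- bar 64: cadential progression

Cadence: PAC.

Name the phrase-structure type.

Basic idea (mm. 57-58) + its repetition (mm. 59–60) form the presentation; fragmentation and cadence (mm. 61-64) form the continuation — the 8-bar whole is a sentence.

sentence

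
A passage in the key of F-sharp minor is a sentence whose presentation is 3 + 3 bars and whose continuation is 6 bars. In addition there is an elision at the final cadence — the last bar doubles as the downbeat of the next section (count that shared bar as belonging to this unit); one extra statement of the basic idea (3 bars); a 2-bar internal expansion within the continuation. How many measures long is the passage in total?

Basic sentence: 3 + 3 + 6 = 12 bars.
12 (basic form) + 3 (extra statement) + 2 (internal expansion) = 17.
The elision shares a bar with the next section but does not change this unit's count.

17 measures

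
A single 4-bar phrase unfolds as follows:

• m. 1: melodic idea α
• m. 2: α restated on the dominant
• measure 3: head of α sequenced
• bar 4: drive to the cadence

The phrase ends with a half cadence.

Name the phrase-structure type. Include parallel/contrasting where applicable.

Basic idea (m. 1) + its repetition (m. 2) form the presentation; fragmentation and cadence (measures 3-4) form the continuation — the 4-bar whole is a sentence.

sentence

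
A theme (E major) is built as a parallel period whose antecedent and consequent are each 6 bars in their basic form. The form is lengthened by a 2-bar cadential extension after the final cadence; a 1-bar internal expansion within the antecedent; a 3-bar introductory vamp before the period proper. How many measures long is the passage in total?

Basic parallel period: 6 + 6 = 12 bars.
12 (basic form) + 2 (cadential extension) + 1 (internal expansion) + 3 (introduction) = 18.

18 measures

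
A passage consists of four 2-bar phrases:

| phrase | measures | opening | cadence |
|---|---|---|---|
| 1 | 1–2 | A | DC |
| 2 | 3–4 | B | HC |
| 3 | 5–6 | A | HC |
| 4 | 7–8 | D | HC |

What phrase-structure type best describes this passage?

Phrase 4 ends with a half cadence, no stronger than phrase 2's half cadence, so the four phrases do not form a double period; nor do phrases 3–4 duplicate 1–2, so it is not a repeated period. With no phrase reaching a conclusive cadence, the passage is a phrase group.

phrase group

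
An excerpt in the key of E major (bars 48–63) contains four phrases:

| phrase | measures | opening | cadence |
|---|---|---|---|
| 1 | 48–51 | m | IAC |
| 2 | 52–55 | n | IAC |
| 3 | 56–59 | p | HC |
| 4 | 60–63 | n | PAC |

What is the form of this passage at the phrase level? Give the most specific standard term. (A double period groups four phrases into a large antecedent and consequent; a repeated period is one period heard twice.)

Four phrases in two halves: the first half (bars 48–55) ends with an imperfect authentic cadence, the second (mm. 56–63) with a perfect authentic cadence — a large antecedent–consequent pair, i.e. a double period.
Phrase 3 begins with different material from phrase 1, making it contrasting.

contrasting double period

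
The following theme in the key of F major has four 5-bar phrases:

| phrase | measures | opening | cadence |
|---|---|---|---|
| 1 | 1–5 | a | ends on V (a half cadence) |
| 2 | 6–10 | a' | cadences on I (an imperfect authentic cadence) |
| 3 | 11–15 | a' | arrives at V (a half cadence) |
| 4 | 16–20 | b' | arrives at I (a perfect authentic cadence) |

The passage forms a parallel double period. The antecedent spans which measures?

measures 1–10

In a double period the four phrases pair into a large antecedent (phrases 1–2, ending imperfect authentic cadence) and a large consequent (phrases 3–4, ending perfect authentic cadence). The antecedent spans mm. 1–10.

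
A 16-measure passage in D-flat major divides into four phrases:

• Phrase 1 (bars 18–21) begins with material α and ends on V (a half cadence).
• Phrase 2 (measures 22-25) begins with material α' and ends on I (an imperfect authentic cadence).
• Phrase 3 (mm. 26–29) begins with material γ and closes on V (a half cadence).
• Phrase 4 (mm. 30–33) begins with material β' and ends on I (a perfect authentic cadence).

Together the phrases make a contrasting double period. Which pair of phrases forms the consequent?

In a double period the first pair of phrases (ending imperfect authentic cadence) is the large antecedent and the second pair (ending perfect authentic cadence) is the large consequent; the consequent is phrases 3 and 4.

phrases 3 and 4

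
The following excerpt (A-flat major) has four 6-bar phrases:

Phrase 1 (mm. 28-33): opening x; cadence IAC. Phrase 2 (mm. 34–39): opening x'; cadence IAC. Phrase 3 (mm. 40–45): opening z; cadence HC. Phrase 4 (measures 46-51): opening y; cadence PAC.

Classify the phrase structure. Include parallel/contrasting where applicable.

contrasting double period

Four phrases in two halves: the first half (measures 28-39) ends with an imperfect authentic cadence, the second (mm. 40-51) with a perfect authentic cadence — a large antecedent–consequent pair, i.e. a double period.
Phrase 3 begins with different material from phrase 1, making it contrasting.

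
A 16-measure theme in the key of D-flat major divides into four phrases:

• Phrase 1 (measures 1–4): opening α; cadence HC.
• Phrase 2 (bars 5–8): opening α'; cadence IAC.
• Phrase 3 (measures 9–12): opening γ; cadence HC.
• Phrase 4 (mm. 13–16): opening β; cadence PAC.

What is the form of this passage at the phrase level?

contrasting double period

Four phrases in two halves: the first half (mm. 1-8) ends with an imperfect authentic cadence, the second (mm. 9–16) with a perfect authentic cadence — a large antecedent–consequent pair, i.e. a double period.
Phrase 3 begins with different material from phrase 1, making it contrasting.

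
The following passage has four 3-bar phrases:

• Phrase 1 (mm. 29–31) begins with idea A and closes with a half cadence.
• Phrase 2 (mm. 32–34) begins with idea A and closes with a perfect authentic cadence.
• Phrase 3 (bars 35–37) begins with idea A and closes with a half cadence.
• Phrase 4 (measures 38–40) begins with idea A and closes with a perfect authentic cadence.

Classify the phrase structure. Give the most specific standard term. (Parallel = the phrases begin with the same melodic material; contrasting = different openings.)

repeated period

The cadence pattern HC–PAC–HC–PAC is weak–strong twice, and phrases 3–4 restate phrases 1–2: a period heard twice, not a double period (which would end weakly at phrase 2).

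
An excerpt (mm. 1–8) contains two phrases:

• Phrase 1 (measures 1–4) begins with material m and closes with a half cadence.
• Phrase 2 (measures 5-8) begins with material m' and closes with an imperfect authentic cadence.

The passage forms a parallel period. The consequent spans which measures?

The antecedent is the phrase ending with the weaker cadence (half cadence, phrase 1) and the consequent the one ending more conclusively (imperfect authentic cadence, phrase 2); the consequent is bars 5-8.

measures 5–8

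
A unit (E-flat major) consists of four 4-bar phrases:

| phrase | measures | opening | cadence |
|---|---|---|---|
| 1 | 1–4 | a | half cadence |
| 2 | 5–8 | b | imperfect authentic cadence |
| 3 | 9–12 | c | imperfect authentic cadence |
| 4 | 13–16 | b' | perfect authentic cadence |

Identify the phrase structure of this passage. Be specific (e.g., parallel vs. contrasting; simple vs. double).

Four phrases in two halves: the first half (mm. 1–8) ends with an imperfect authentic cadence, the second (measures 9–16) with a perfect authentic cadence — a large antecedent–consequent pair, i.e. a double period.
Phrase 3 begins with different material from phrase 1, making it contrasting.

contrasting double period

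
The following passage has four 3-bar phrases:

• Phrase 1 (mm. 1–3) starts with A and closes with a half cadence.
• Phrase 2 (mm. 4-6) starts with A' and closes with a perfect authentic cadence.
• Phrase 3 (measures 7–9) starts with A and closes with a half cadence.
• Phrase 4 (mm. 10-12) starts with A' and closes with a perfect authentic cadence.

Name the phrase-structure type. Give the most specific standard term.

repeated period

The cadence pattern HC–PAC–HC–PAC is weak–strong twice, and phrases 3–4 restate phrases 1–2: a period heard twice, not a double period (which would end weakly at phrase 2).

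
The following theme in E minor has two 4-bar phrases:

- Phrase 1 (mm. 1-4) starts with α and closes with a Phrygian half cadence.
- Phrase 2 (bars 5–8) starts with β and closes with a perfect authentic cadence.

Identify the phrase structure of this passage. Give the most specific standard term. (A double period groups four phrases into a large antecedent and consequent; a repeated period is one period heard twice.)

contrasting period

Phrase 1 ends with a Phrygian half cadence (weaker) and phrase 2 with a perfect authentic cadence (stronger): antecedent + consequent = a period.
The two phrases open with different material (α / β), so the period is contrasting.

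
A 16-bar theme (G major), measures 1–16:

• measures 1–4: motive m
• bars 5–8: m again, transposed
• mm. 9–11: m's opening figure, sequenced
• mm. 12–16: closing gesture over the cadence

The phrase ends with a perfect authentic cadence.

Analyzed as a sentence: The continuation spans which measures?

measures 9–16

After the presentation (mm. 1–8), the continuation covers the fragmentation through the cadence: mm. 9–16.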